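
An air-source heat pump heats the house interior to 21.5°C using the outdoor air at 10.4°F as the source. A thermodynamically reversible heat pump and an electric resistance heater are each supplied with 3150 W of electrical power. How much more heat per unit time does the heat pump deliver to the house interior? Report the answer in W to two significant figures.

In absolute terms T_C = 261.15 K and T_H = 294.65 K, so ΔT = 33.50 K.
COP_Carnot = T_H/ΔT = 294.65/33.50 = 8.796.
The heat pump delivers Q̇_H = COP × Ẇ = 27710 W; the resistance heater delivers Ẇ = 3150 W.
Extra = (COP − 1)·Ẇ = 24560 W.

25000 W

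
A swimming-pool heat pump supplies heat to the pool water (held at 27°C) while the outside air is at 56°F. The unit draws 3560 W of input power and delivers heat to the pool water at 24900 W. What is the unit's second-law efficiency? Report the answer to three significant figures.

0.318

COP_actual = Q̇_H/Ẇ = 24900/3560 = 6.994.
In absolute terms T_C = 286.48 K and T_H = 300.15 K, so ΔT = 13.67 K.
COP_Carnot = T_H/ΔT = 300.15/13.67 = 21.96.
η_II = COP_actual/COP_Carnot = 6.994/21.96 = 0.3185.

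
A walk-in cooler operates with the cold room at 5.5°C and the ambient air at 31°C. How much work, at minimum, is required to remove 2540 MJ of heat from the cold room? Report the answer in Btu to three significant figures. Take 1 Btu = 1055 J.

In absolute terms T_C = 278.65 K and T_H = 304.15 K, so ΔT = 25.50 K.
The reversible limit is COP_R = T_C/ΔT = 10.93, so W_min = Q_C/COP = Q_C·ΔT/T_C.
W_min = 2540 × 25.50/278.65 = 232.4 MJ = 220300 Btu.

220000 Btu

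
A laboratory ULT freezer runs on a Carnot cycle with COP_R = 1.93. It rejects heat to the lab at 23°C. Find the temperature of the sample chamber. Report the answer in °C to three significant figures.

For a Carnot refrigerator COP_R = T_C/(T_H − T_C), so T_C = COP·T_H/(1 + COP).
With T_H = 296.15 K, T_C = 1.93 × 296.15/2.930 = 195.07 K.
Converting, 195.07 K = -78.08°C.

-78.1 °C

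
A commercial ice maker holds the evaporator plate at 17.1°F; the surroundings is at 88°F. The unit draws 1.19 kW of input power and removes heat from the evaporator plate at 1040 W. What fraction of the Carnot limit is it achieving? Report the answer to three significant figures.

Converting, Q̇_C = 1040 W = 1.040 kW, so COP_actual = Q̇_C/Ẇ = 1.040/1.190 = 0.8739.
In absolute terms T_C = 264.87 K and T_H = 304.26 K, so ΔT = 39.39 K.
COP_Carnot = T_C/ΔT = 264.87/39.39 = 6.725.
η_II = COP_actual/COP_Carnot = 0.8739/6.725 = 0.1300.

0.130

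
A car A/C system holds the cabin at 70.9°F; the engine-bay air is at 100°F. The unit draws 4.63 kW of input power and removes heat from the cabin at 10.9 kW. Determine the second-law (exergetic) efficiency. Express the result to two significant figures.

0.13

COP_actual = Q̇_C/Ẇ = 10.90/4.630 = 2.354.
In absolute terms T_C = 294.76 K and T_H = 310.93 K, so ΔT = 16.17 K.
COP_Carnot = T_C/ΔT = 294.76/16.17 = 18.23.
η_II = COP_actual/COP_Carnot = 2.354/18.23 = 0.1291.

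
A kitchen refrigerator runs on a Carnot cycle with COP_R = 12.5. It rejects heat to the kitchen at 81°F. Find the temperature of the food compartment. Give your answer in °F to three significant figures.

41.0 °F

For a Carnot refrigerator COP_R = T_C/(T_H − T_C), so T_C = COP·T_H/(1 + COP).
With T_H = 300.37 K, T_C = 12.5 × 300.37/13.50 = 278.12 K.
Converting, 278.12 K = 40.95°F.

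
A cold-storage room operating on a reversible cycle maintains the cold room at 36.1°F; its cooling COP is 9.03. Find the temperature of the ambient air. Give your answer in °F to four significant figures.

COP_R = T_C/(T_H − T_C) gives T_H − T_C = T_C/COP.
With T_C = 275.43 K, T_H = 275.43 × (1 + 1/9.03) = 305.93 K.
Converting, 305.93 K = 91.00°F.

91.00 °F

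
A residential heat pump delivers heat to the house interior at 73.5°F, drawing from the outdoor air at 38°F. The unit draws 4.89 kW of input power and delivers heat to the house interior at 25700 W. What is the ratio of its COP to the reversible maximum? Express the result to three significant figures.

Converting, Q̇_H = 25700 W = 25.70 kW, so COP_actual = Q̇_H/Ẇ = 25.70/4.890 = 5.256.
In absolute terms T_C = 276.48 K and T_H = 296.21 K, so ΔT = 19.72 K.
COP_Carnot = T_H/ΔT = 296.21/19.72 = 15.02.
η_II = COP_actual/COP_Carnot = 5.256/15.02 = 0.3499.

0.350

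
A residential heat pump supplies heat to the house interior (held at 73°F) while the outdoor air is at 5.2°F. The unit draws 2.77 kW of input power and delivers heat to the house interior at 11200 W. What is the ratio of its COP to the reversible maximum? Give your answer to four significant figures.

Converting, Q̇_H = 11200 W = 11.20 kW, so COP_actual = Q̇_H/Ẇ = 11.20/2.770 = 4.043.
In absolute terms T_C = 258.26 K and T_H = 295.93 K, so ΔT = 37.67 K.
COP_Carnot = T_H/ΔT = 295.93/37.67 = 7.856.
η_II = COP_actual/COP_Carnot = 4.043/7.856 = 0.5146.

0.5146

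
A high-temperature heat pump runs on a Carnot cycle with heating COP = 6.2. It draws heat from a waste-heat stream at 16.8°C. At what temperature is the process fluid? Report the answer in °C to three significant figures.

72.6 °C

COP_HP = T_H/(T_H − T_C) rearranges to T_H = COP·T_C/(COP − 1).
With T_C = 289.95 K, T_H = 6.2 × 289.95/5.200 = 345.71 K.
Converting, 345.71 K = 72.56°C.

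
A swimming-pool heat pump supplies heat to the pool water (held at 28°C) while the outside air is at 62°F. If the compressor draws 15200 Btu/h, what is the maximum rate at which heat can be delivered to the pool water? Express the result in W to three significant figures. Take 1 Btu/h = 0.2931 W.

In absolute terms T_C = 289.82 K and T_H = 301.15 K, so ΔT = 11.33 K.
COP_Carnot = T_H/ΔT = 301.15/11.33 = 26.57.
Q̇_max = COP_Carnot × Ẇ = 26.57 × 15200 Btu/h = 403900 Btu/h = 118400 W.

118000 W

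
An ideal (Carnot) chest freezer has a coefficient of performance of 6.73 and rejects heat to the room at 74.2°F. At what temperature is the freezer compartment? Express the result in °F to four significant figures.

5.135 °F

For a Carnot refrigerator COP_R = T_C/(T_H − T_C), so T_C = COP·T_H/(1 + COP).
With T_H = 296.59 K, T_C = 6.73 × 296.59/7.730 = 258.23 K.
Converting, 258.23 K = 5.14°F.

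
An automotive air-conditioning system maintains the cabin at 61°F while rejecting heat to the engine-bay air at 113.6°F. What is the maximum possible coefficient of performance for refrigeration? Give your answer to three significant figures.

In absolute terms T_C = 289.26 K and T_H = 318.48 K, so ΔT = 29.22 K.
For a reversible cycle, COP_Carnot = T_C/ΔT = 289.26/29.22 = 9.899.

9.90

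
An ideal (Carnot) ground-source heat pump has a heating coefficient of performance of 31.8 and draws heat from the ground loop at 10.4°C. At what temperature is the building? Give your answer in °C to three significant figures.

COP_HP = T_H/(T_H − T_C) rearranges to T_H = COP·T_C/(COP − 1).
With T_C = 283.55 K, T_H = 31.8 × 283.55/30.80 = 292.76 K.
Converting, 292.76 K = 19.61°C.

19.6 °C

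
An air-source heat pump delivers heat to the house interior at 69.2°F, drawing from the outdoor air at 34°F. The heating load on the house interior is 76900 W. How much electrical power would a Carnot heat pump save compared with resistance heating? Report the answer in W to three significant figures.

71800 W

In absolute terms T_C = 274.26 K and T_H = 293.82 K, so ΔT = 19.56 K.
COP_Carnot = T_H/ΔT = 293.82/19.56 = 15.02.
Resistance heating needs Ẇ_res = Q̇_H = 76900 W; the reversible heat pump needs only Ẇ_hp = Q̇_H/COP = 5118 W.
Saving = 76900 − 5118 = 71780 W.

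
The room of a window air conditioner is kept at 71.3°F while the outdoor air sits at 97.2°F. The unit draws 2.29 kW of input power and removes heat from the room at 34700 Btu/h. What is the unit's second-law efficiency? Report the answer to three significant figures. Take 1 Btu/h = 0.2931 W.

0.217

Converting, Q̇_C = 34700 Btu/h = 10.17 kW, so COP_actual = Q̇_C/Ẇ = 10.17/2.290 = 4.441.
In absolute terms T_C = 294.98 K and T_H = 309.37 K, so ΔT = 14.39 K.
COP_Carnot = T_C/ΔT = 294.98/14.39 = 20.50.
η_II = COP_actual/COP_Carnot = 4.441/20.50 = 0.2166.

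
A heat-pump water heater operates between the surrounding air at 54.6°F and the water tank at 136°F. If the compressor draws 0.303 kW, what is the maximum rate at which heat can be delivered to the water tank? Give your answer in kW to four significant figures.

In absolute terms T_C = 285.71 K and T_H = 330.93 K, so ΔT = 45.22 K.
COP_Carnot = T_H/ΔT = 330.93/45.22 = 7.318.
Q̇_max = COP_Carnot × Ẇ = 7.318 × 0.3030 kW = 2.217 kW.

2.217 kW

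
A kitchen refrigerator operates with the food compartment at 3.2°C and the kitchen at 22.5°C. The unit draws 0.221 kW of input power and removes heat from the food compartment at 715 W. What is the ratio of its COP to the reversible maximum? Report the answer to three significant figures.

Converting, Q̇_C = 715.0 W = 0.7150 kW, so COP_actual = Q̇_C/Ẇ = 0.7150/0.2210 = 3.235.
In absolute terms T_C = 276.35 K and T_H = 295.65 K, so ΔT = 19.30 K.
COP_Carnot = T_C/ΔT = 276.35/19.30 = 14.32.
η_II = COP_actual/COP_Carnot = 3.235/14.32 = 0.2259.

0.226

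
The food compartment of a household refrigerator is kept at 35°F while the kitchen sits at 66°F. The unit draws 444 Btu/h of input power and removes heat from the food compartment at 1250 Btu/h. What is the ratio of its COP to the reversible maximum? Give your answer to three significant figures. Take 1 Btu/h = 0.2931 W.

0.176

COP_actual = Q̇_C/Ẇ = 1250/444.0 = 2.815.
In absolute terms T_C = 274.82 K and T_H = 292.04 K, so ΔT = 17.22 K.
COP_Carnot = T_C/ΔT = 274.82/17.22 = 15.96.
η_II = COP_actual/COP_Carnot = 2.815/15.96 = 0.1764.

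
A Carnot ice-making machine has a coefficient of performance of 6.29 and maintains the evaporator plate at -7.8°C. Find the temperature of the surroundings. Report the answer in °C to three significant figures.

34.4 °C

COP_R = T_C/(T_H − T_C) gives T_H − T_C = T_C/COP.
With T_C = 265.35 K, T_H = 265.35 × (1 + 1/6.29) = 307.54 K.
Converting, 307.54 K = 34.39°C.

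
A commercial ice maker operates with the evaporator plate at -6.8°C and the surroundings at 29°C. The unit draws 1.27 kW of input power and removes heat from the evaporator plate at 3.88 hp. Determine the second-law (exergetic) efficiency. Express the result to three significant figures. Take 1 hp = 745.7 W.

Converting, Q̇_C = 3.880 hp = 2.893 kW, so COP_actual = Q̇_C/Ẇ = 2.893/1.270 = 2.278.
In absolute terms T_C = 266.35 K and T_H = 302.15 K, so ΔT = 35.80 K.
COP_Carnot = T_C/ΔT = 266.35/35.80 = 7.440.
η_II = COP_actual/COP_Carnot = 2.278/7.440 = 0.3062.

0.306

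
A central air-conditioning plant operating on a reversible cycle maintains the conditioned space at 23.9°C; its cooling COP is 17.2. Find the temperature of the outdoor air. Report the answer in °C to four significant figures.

41.17 °C

COP_R = T_C/(T_H − T_C) gives T_H − T_C = T_C/COP.
With T_C = 297.05 K, T_H = 297.05 × (1 + 1/17.2) = 314.32 K.
Converting, 314.32 K = 41.17°C.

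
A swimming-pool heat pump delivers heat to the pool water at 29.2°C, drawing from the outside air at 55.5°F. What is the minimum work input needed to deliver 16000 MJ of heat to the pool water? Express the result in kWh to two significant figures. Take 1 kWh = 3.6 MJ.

In absolute terms T_C = 286.21 K and T_H = 302.35 K, so ΔT = 16.14 K.
The reversible limit is COP_HP = T_H/ΔT = 18.73, so W_min = Q_H/COP = Q_H·ΔT/T_H.
W_min = 16000 × 16.14/302.35 = 854.3 MJ = 237.3 kWh.

240 kWh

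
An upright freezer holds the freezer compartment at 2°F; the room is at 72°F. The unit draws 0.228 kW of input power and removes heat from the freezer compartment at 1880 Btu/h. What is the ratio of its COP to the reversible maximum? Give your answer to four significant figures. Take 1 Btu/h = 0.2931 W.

0.3664

Converting, Q̇_C = 1880 Btu/h = 0.5510 kW, so COP_actual = Q̇_C/Ẇ = 0.5510/0.2280 = 2.417.
In absolute terms T_C = 256.48 K and T_H = 295.37 K, so ΔT = 38.89 K.
COP_Carnot = T_C/ΔT = 256.48/38.89 = 6.595.
η_II = COP_actual/COP_Carnot = 2.417/6.595 = 0.3664.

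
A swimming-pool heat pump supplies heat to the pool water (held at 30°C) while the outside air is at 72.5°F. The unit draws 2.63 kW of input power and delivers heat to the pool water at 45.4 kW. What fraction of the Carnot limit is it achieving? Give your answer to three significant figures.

0.427

COP_actual = Q̇_H/Ẇ = 45.40/2.630 = 17.26.
In absolute terms T_C = 295.65 K and T_H = 303.15 K, so ΔT = 7.500 K.
COP_Carnot = T_H/ΔT = 303.15/7.500 = 40.42.
η_II = COP_actual/COP_Carnot = 17.26/40.42 = 0.4271.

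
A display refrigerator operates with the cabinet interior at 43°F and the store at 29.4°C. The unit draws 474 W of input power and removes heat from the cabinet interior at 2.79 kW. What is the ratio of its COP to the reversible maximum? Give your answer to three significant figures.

0.491

Converting, Q̇_C = 2.790 kW = 2790 W, so COP_actual = Q̇_C/Ẇ = 2790/474.0 = 5.886.
In absolute terms T_C = 279.26 K and T_H = 302.55 K, so ΔT = 23.29 K.
COP_Carnot = T_C/ΔT = 279.26/23.29 = 11.99.
η_II = COP_actual/COP_Carnot = 5.886/11.99 = 0.4909.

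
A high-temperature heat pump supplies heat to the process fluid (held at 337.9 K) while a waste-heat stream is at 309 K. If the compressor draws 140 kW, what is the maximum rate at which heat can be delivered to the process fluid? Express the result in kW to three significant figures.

The reservoir spacing is ΔT = 337.9 − 309 = 28.90 K.
COP_Carnot = T_H/ΔT = 337.90/28.90 = 11.69.
Q̇_max = COP_Carnot × Ẇ = 11.69 × 140.0 kW = 1637 kW.

1640 kW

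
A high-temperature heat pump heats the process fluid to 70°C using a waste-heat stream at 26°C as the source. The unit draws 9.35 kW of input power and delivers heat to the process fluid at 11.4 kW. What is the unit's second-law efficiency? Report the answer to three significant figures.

0.156

COP_actual = Q̇_H/Ẇ = 11.40/9.350 = 1.219.
In absolute terms T_C = 299.15 K and T_H = 343.15 K, so ΔT = 44.00 K.
COP_Carnot = T_H/ΔT = 343.15/44.00 = 7.799.
η_II = COP_actual/COP_Carnot = 1.219/7.799 = 0.1563.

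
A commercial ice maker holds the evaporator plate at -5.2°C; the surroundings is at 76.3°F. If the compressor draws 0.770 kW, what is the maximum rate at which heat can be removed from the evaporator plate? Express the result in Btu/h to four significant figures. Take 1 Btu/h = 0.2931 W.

23610 Btu/h

In absolute terms T_C = 267.95 K and T_H = 297.76 K, so ΔT = 29.81 K.
COP_Carnot = T_C/ΔT = 267.95/29.81 = 8.988.
Q̇_max = COP_Carnot × Ẇ = 8.988 × 0.7700 kW = 6.921 kW = 23610 Btu/h.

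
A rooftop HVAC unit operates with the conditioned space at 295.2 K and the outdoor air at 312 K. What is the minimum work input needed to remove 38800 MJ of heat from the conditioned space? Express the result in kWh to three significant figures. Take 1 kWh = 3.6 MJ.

The reservoir spacing is ΔT = 312 − 295.2 = 16.80 K.
The reversible limit is COP_R = T_C/ΔT = 17.57, so W_min = Q_C/COP = Q_C·ΔT/T_C.
W_min = 38800 × 16.80/295.20 = 2208 MJ = 613.4 kWh.

613 kWh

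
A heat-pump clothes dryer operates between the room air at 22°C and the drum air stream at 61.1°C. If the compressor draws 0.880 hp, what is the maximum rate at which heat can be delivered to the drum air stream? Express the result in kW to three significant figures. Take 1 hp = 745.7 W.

In absolute terms T_C = 295.15 K and T_H = 334.25 K, so ΔT = 39.10 K.
COP_Carnot = T_H/ΔT = 334.25/39.10 = 8.549.
Q̇_max = COP_Carnot × Ẇ = 8.549 × 0.8800 hp = 7.523 hp = 5.610 kW.

5.61 kW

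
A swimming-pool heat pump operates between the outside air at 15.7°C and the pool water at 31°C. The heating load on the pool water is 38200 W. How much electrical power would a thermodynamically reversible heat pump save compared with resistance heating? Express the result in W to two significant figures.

In absolute terms T_C = 288.85 K and T_H = 304.15 K, so ΔT = 15.30 K.
COP_Carnot = T_H/ΔT = 304.15/15.30 = 19.88.
Resistance heating needs Ẇ_res = Q̇_H = 38200 W; the reversible heat pump needs only Ẇ_hp = Q̇_H/COP = 1922 W.
Saving = 38200 − 1922 = 36280 W.

36000 W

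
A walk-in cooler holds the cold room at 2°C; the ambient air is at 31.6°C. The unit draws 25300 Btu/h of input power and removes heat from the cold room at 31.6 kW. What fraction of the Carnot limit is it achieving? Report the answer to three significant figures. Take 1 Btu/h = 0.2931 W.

0.458

Converting, Q̇_C = 31.60 kW = 107800 Btu/h, so COP_actual = Q̇_C/Ẇ = 107800/25300 = 4.261.
In absolute terms T_C = 275.15 K and T_H = 304.75 K, so ΔT = 29.60 K.
COP_Carnot = T_C/ΔT = 275.15/29.60 = 9.296.
η_II = COP_actual/COP_Carnot = 4.261/9.296 = 0.4584.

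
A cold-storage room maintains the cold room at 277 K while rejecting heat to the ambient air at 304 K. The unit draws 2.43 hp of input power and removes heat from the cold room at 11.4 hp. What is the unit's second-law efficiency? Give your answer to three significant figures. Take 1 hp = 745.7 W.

COP_actual = Q̇_C/Ẇ = 11.40/2.430 = 4.691.
The reservoir spacing is ΔT = 304 − 277 = 27.00 K.
COP_Carnot = T_C/ΔT = 277.00/27.00 = 10.26.
η_II = COP_actual/COP_Carnot = 4.691/10.26 = 0.4573.

0.457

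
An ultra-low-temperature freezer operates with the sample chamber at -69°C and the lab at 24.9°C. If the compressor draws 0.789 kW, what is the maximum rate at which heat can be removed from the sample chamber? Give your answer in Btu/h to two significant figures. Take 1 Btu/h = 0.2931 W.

In absolute terms T_C = 204.15 K and T_H = 298.05 K, so ΔT = 93.90 K.
COP_Carnot = T_C/ΔT = 204.15/93.90 = 2.174.
Q̇_max = COP_Carnot × Ẇ = 2.174 × 0.7890 kW = 1.715 kW = 5853 Btu/h.

5900 Btu/h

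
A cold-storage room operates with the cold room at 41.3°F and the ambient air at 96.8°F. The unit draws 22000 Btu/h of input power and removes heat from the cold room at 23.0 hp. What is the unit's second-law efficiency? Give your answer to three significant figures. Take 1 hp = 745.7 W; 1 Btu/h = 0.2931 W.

0.295

Converting, Q̇_C = 23.00 hp = 58520 Btu/h, so COP_actual = Q̇_C/Ẇ = 58520/22000 = 2.660.
In absolute terms T_C = 278.32 K and T_H = 309.15 K, so ΔT = 30.83 K.
COP_Carnot = T_C/ΔT = 278.32/30.83 = 9.026.
η_II = COP_actual/COP_Carnot = 2.660/9.026 = 0.2947.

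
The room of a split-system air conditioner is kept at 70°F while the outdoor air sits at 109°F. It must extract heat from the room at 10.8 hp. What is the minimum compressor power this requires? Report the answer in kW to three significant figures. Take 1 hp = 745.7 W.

0.593 kW

In absolute terms T_C = 294.26 K and T_H = 315.93 K, so ΔT = 21.67 K.
COP_Carnot = T_C/ΔT = 294.26/21.67 = 13.58.
Ẇ_min = Q̇/COP_Carnot = 10.80/13.58 = 0.7952 hp = 0.5930 kW.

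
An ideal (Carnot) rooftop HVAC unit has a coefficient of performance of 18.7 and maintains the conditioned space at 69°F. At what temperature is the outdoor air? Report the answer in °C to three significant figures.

36.3 °C

COP_R = T_C/(T_H − T_C) gives T_H − T_C = T_C/COP.
With T_C = 293.71 K, T_H = 293.71 × (1 + 1/18.7) = 309.41 K.
Converting, 309.41 K = 36.26°C.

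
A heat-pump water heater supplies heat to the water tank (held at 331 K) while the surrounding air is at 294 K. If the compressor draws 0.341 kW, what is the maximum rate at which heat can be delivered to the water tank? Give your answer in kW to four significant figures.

The reservoir spacing is ΔT = 331 − 294 = 37.00 K.
COP_Carnot = T_H/ΔT = 331.00/37.00 = 8.946.
Q̇_max = COP_Carnot × Ẇ = 8.946 × 0.3410 kW = 3.051 kW.

3.051 kW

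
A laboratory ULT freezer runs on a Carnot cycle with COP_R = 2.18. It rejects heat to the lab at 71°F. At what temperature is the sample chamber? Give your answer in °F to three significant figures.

For a Carnot refrigerator COP_R = T_C/(T_H − T_C), so T_C = COP·T_H/(1 + COP).
With T_H = 294.82 K, T_C = 2.18 × 294.82/3.180 = 202.11 K.
Converting, 202.11 K = -95.88°F.

-95.9 °F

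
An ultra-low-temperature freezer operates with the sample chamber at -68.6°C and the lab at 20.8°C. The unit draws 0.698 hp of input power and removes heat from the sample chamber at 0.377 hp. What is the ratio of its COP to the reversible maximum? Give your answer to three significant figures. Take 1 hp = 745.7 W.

0.236

COP_actual = Q̇_C/Ẇ = 0.3770/0.6980 = 0.5401.
In absolute terms T_C = 204.55 K and T_H = 293.95 K, so ΔT = 89.40 K.
COP_Carnot = T_C/ΔT = 204.55/89.40 = 2.288.
η_II = COP_actual/COP_Carnot = 0.5401/2.288 = 0.2361.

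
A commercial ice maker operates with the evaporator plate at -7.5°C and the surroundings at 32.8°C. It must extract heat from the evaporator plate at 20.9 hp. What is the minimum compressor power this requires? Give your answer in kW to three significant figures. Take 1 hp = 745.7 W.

In absolute terms T_C = 265.65 K and T_H = 305.95 K, so ΔT = 40.30 K.
COP_Carnot = T_C/ΔT = 265.65/40.30 = 6.592.
Ẇ_min = Q̇/COP_Carnot = 20.90/6.592 = 3.171 hp = 2.364 kW.

2.36 kW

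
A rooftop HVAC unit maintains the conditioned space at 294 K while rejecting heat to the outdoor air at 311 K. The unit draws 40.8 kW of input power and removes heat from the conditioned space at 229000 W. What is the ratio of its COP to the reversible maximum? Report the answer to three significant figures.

Converting, Q̇_C = 229000 W = 229.0 kW, so COP_actual = Q̇_C/Ẇ = 229.0/40.80 = 5.613.
The reservoir spacing is ΔT = 311 − 294 = 17.00 K.
COP_Carnot = T_C/ΔT = 294.00/17.00 = 17.29.
η_II = COP_actual/COP_Carnot = 5.613/17.29 = 0.3245.

0.325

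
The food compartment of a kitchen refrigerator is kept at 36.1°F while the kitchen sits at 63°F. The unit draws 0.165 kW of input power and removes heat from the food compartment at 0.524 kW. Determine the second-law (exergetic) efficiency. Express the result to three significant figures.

0.172

COP_actual = Q̇_C/Ẇ = 0.5240/0.1650 = 3.176.
In absolute terms T_C = 275.43 K and T_H = 290.37 K, so ΔT = 14.94 K.
COP_Carnot = T_C/ΔT = 275.43/14.94 = 18.43.
η_II = COP_actual/COP_Carnot = 3.176/18.43 = 0.1723.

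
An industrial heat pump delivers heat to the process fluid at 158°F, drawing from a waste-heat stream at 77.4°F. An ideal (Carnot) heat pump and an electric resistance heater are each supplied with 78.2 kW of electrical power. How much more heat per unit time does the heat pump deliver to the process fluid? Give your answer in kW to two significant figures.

In absolute terms T_C = 298.37 K and T_H = 343.15 K, so ΔT = 44.78 K.
COP_Carnot = T_H/ΔT = 343.15/44.78 = 7.663.
The heat pump delivers Q̇_H = COP × Ẇ = 599.3 kW; the resistance heater delivers Ẇ = 78.20 kW.
Extra = (COP − 1)·Ẇ = 521.1 kW.

520 kW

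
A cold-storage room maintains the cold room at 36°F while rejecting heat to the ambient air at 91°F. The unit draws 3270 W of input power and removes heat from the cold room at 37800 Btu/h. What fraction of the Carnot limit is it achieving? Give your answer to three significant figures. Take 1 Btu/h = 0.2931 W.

0.376

Converting, Q̇_C = 37800 Btu/h = 11080 W, so COP_actual = Q̇_C/Ẇ = 11080/3270 = 3.388.
In absolute terms T_C = 275.37 K and T_H = 305.93 K, so ΔT = 30.56 K.
COP_Carnot = T_C/ΔT = 275.37/30.56 = 9.012.
η_II = COP_actual/COP_Carnot = 3.388/9.012 = 0.3759.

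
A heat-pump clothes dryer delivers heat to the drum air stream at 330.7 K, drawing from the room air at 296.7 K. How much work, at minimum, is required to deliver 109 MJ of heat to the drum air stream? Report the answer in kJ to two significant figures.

11000 kJ

The reservoir spacing is ΔT = 330.7 − 296.7 = 34.00 K.
The reversible limit is COP_HP = T_H/ΔT = 9.726, so W_min = Q_H/COP = Q_H·ΔT/T_H.
W_min = 109.0 × 34.00/330.70 = 11.21 MJ = 11210 kJ.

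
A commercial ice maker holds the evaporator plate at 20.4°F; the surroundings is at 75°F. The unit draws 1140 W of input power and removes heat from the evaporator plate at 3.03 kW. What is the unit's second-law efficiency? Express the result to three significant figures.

0.302

Converting, Q̇_C = 3.030 kW = 3030 W, so COP_actual = Q̇_C/Ẇ = 3030/1140 = 2.658.
In absolute terms T_C = 266.71 K and T_H = 297.04 K, so ΔT = 30.33 K.
COP_Carnot = T_C/ΔT = 266.71/30.33 = 8.792.
η_II = COP_actual/COP_Carnot = 2.658/8.792 = 0.3023.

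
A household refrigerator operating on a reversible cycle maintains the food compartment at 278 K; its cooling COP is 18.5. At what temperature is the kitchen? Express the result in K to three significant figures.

293 K

COP_R = T_C/(T_H − T_C) gives T_H − T_C = T_C/COP.
With T_C = 278.00 K, T_H = 278.00 × (1 + 1/18.5) = 293.03 K.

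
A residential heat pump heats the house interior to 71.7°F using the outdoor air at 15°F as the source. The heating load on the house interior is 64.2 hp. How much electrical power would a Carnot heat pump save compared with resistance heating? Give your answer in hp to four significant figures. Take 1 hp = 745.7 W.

In absolute terms T_C = 263.71 K and T_H = 295.21 K, so ΔT = 31.50 K.
COP_Carnot = T_H/ΔT = 295.21/31.50 = 9.372.
Resistance heating needs Ẇ_res = Q̇_H = 64.20 hp; the reversible heat pump needs only Ẇ_hp = Q̇_H/COP = 6.850 hp.
Saving = 64.20 − 6.850 = 57.35 hp.

57.35 hp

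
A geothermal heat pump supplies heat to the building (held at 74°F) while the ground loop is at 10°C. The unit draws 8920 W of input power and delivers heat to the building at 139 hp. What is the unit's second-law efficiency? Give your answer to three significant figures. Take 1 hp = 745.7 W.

Converting, Q̇_H = 139.0 hp = 103700 W, so COP_actual = Q̇_H/Ẇ = 103700/8920 = 11.62.
In absolute terms T_C = 283.15 K and T_H = 296.48 K, so ΔT = 13.33 K.
COP_Carnot = T_H/ΔT = 296.48/13.33 = 22.24.
η_II = COP_actual/COP_Carnot = 11.62/22.24 = 0.5226.

0.523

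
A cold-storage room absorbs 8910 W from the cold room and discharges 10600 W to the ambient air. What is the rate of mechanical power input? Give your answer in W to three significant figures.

For a cyclic device the first law requires Q̇_H = Q̇_C + Ẇ.
Ẇ = Q̇_H − Q̇_C = 1690 W.

1690 W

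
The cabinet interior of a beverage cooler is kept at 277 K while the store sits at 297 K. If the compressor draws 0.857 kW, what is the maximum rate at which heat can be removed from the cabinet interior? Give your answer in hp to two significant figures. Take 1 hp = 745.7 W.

16 hp

The reservoir spacing is ΔT = 297 − 277 = 20.00 K.
COP_Carnot = T_C/ΔT = 277.00/20.00 = 13.85.
Q̇_max = COP_Carnot × Ẇ = 13.85 × 0.8570 kW = 11.87 kW = 15.92 hp.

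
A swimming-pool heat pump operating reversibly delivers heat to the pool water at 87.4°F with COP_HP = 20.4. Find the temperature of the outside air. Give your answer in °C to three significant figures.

15.9 °C

COP_HP = T_H/(T_H − T_C) gives T_H − T_C = T_H/COP.
With T_H = 303.93 K, T_C = 303.93 × (1 − 1/20.4) = 289.03 K.
Converting, 289.03 K = 15.88°C.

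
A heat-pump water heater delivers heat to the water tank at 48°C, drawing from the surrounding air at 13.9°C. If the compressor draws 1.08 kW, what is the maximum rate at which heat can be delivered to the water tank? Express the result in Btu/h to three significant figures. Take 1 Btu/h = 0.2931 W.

34700 Btu/h

In absolute terms T_C = 287.05 K and T_H = 321.15 K, so ΔT = 34.10 K.
COP_Carnot = T_H/ΔT = 321.15/34.10 = 9.418.
Q̇_max = COP_Carnot × Ẇ = 9.418 × 1.080 kW = 10.17 kW = 34700 Btu/h.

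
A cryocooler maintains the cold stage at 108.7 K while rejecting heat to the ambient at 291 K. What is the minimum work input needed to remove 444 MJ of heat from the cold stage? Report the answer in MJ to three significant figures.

745 MJ

The reservoir spacing is ΔT = 291 − 108.7 = 182.3 K.
The reversible limit is COP_R = T_C/ΔT = 0.5963, so W_min = Q_C/COP = Q_C·ΔT/T_C.
W_min = 444.0 × 182.3/108.70 = 744.6 MJ.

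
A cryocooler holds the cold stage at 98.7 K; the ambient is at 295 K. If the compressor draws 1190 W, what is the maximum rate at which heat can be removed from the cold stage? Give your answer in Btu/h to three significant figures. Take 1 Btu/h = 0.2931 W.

2040 Btu/h

The reservoir spacing is ΔT = 295 − 98.7 = 196.3 K.
COP_Carnot = T_C/ΔT = 98.70/196.3 = 0.5028.
Q̇_max = COP_Carnot × Ẇ = 0.5028 × 1190 W = 598.3 W = 2041 Btu/h.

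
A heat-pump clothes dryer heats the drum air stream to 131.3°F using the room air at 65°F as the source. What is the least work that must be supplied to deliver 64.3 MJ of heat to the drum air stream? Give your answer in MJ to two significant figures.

In absolute terms T_C = 291.48 K and T_H = 328.32 K, so ΔT = 36.83 K.
The reversible limit is COP_HP = T_H/ΔT = 8.914, so W_min = Q_H/COP = Q_H·ΔT/T_H.
W_min = 64.30 × 36.83/328.32 = 7.214 MJ.

7.2 MJ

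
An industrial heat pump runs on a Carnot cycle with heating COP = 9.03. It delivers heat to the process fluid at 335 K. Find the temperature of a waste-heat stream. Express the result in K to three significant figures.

298 K

COP_HP = T_H/(T_H − T_C) gives T_H − T_C = T_H/COP.
With T_H = 335.00 K, T_C = 335.00 × (1 − 1/9.03) = 297.90 K.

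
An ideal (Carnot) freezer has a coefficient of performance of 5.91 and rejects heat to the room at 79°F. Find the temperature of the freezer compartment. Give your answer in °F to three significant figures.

For a Carnot refrigerator COP_R = T_C/(T_H − T_C), so T_C = COP·T_H/(1 + COP).
With T_H = 299.26 K, T_C = 5.91 × 299.26/6.910 = 255.95 K.
Converting, 255.95 K = 1.04°F.

1.04 °F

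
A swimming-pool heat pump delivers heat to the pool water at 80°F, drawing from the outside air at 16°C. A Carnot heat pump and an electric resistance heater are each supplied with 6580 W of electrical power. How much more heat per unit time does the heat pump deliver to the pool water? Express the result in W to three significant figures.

In absolute terms T_C = 289.15 K and T_H = 299.82 K, so ΔT = 10.67 K.
COP_Carnot = T_H/ΔT = 299.82/10.67 = 28.11.
The heat pump delivers Q̇_H = COP × Ẇ = 184900 W; the resistance heater delivers Ẇ = 6580 W.
Extra = (COP − 1)·Ẇ = 178400 W.

178000 W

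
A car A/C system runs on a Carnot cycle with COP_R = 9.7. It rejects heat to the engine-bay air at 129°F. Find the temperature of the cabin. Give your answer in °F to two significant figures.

For a Carnot refrigerator COP_R = T_C/(T_H − T_C), so T_C = COP·T_H/(1 + COP).
With T_H = 327.04 K, T_C = 9.7 × 327.04/10.70 = 296.47 K.
Converting, 296.47 K = 73.98°F.

74 °F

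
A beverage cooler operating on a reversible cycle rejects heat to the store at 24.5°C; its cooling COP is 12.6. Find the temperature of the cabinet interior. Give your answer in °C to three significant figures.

For a Carnot refrigerator COP_R = T_C/(T_H − T_C), so T_C = COP·T_H/(1 + COP).
With T_H = 297.65 K, T_C = 12.6 × 297.65/13.60 = 275.76 K.
Converting, 275.76 K = 2.61°C.

2.61 °C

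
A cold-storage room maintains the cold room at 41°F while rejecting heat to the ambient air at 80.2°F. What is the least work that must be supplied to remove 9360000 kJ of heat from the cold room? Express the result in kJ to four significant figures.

732800 kJ

In absolute terms T_C = 278.15 K and T_H = 299.93 K, so ΔT = 21.78 K.
The reversible limit is COP_R = T_C/ΔT = 12.77, so W_min = Q_C/COP = Q_C·ΔT/T_C.
W_min = 9360000 × 21.78/278.15 = 732800 kJ.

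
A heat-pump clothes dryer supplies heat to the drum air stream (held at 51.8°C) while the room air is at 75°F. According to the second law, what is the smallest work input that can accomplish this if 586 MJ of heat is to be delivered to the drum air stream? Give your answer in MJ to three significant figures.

In absolute terms T_C = 297.04 K and T_H = 324.95 K, so ΔT = 27.91 K.
The reversible limit is COP_HP = T_H/ΔT = 11.64, so W_min = Q_H/COP = Q_H·ΔT/T_H.
W_min = 586.0 × 27.91/324.95 = 50.33 MJ.

50.3 MJ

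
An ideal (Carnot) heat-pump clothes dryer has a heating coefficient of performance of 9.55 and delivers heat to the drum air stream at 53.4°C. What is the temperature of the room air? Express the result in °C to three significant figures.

COP_HP = T_H/(T_H − T_C) gives T_H − T_C = T_H/COP.
With T_H = 326.55 K, T_C = 326.55 × (1 − 1/9.55) = 292.36 K.
Converting, 292.36 K = 19.21°C.

19.2 °C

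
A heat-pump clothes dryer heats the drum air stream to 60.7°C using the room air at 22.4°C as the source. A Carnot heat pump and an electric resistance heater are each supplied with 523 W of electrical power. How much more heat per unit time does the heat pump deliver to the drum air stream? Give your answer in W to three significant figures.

In absolute terms T_C = 295.55 K and T_H = 333.85 K, so ΔT = 38.30 K.
COP_Carnot = T_H/ΔT = 333.85/38.30 = 8.717.
The heat pump delivers Q̇_H = COP × Ẇ = 4559 W; the resistance heater delivers Ẇ = 523.0 W.
Extra = (COP − 1)·Ẇ = 4036 W.

4040 W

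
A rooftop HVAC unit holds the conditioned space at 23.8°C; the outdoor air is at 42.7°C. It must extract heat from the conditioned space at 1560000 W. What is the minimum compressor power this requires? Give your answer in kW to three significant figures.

In absolute terms T_C = 296.95 K and T_H = 315.85 K, so ΔT = 18.90 K.
COP_Carnot = T_C/ΔT = 296.95/18.90 = 15.71.
Ẇ_min = Q̇/COP_Carnot = 1560000/15.71 = 99290 W = 99.29 kW.

99.3 kW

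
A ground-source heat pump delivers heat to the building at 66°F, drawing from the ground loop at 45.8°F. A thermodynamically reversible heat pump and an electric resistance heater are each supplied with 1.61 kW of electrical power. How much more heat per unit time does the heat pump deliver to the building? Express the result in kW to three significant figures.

In absolute terms T_C = 280.82 K and T_H = 292.04 K, so ΔT = 11.22 K.
COP_Carnot = T_H/ΔT = 292.04/11.22 = 26.02.
The heat pump delivers Q̇_H = COP × Ẇ = 41.90 kW; the resistance heater delivers Ẇ = 1.610 kW.
Extra = (COP − 1)·Ẇ = 40.29 kW.

40.3 kW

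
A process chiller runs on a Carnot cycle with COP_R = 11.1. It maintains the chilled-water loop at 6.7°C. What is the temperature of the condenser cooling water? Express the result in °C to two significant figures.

COP_R = T_C/(T_H − T_C) gives T_H − T_C = T_C/COP.
With T_C = 279.85 K, T_H = 279.85 × (1 + 1/11.1) = 305.06 K.
Converting, 305.06 K = 31.91°C.

32 °C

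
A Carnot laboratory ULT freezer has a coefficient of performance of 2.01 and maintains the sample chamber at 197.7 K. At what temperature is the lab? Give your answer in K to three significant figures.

296 K

COP_R = T_C/(T_H − T_C) gives T_H − T_C = T_C/COP.
With T_C = 197.70 K, T_H = 197.70 × (1 + 1/2.01) = 296.06 K.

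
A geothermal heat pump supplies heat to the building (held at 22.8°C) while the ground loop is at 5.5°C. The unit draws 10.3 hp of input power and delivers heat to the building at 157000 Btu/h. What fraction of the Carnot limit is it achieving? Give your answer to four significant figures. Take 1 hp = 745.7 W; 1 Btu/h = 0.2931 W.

0.3502

Converting, Q̇_H = 157000 Btu/h = 61.71 hp, so COP_actual = Q̇_H/Ẇ = 61.71/10.30 = 5.991.
In absolute terms T_C = 278.65 K and T_H = 295.95 K, so ΔT = 17.30 K.
COP_Carnot = T_H/ΔT = 295.95/17.30 = 17.11.
η_II = COP_actual/COP_Carnot = 5.991/17.11 = 0.3502.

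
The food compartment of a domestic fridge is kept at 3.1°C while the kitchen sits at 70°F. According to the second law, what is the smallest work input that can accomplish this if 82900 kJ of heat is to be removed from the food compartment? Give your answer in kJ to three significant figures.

In absolute terms T_C = 276.25 K and T_H = 294.26 K, so ΔT = 18.01 K.
The reversible limit is COP_R = T_C/ΔT = 15.34, so W_min = Q_C/COP = Q_C·ΔT/T_C.
W_min = 82900 × 18.01/276.25 = 5405 kJ.

5400 kJ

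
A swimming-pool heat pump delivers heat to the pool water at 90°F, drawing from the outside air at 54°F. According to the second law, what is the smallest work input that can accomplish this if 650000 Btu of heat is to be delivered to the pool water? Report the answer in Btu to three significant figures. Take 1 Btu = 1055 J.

42600 Btu

In absolute terms T_C = 285.37 K and T_H = 305.37 K, so ΔT = 20.00 K.
The reversible limit is COP_HP = T_H/ΔT = 15.27, so W_min = Q_H/COP = Q_H·ΔT/T_H.
W_min = 650000 × 20.00/305.37 = 42570 Btu.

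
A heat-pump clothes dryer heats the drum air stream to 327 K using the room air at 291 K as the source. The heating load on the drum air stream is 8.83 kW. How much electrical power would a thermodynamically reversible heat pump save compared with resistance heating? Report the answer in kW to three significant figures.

The reservoir spacing is ΔT = 327 − 291 = 36.00 K.
COP_Carnot = T_H/ΔT = 327.00/36.00 = 9.083.
Resistance heating needs Ẇ_res = Q̇_H = 8.830 kW; the reversible heat pump needs only Ẇ_hp = Q̇_H/COP = 0.9721 kW.
Saving = 8.830 − 0.9721 = 7.858 kW.

7.86 kW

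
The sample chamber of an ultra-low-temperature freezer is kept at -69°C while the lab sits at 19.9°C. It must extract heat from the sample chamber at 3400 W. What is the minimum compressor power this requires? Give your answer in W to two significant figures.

In absolute terms T_C = 204.15 K and T_H = 293.05 K, so ΔT = 88.90 K.
COP_Carnot = T_C/ΔT = 204.15/88.90 = 2.296.
Ẇ_min = Q̇/COP_Carnot = 3400/2.296 = 1481 W.

1500 W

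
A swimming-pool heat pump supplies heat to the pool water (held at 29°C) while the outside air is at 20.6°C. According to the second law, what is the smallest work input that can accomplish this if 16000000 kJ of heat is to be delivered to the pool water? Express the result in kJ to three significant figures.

In absolute terms T_C = 293.75 K and T_H = 302.15 K, so ΔT = 8.400 K.
The reversible limit is COP_HP = T_H/ΔT = 35.97, so W_min = Q_H/COP = Q_H·ΔT/T_H.
W_min = 16000000 × 8.400/302.15 = 444800 kJ.

445000 kJ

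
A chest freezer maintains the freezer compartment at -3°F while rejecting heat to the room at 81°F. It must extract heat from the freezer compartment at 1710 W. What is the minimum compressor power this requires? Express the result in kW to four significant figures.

0.3145 kW

In absolute terms T_C = 253.71 K and T_H = 300.37 K, so ΔT = 46.67 K.
COP_Carnot = T_C/ΔT = 253.71/46.67 = 5.437.
Ẇ_min = Q̇/COP_Carnot = 1710/5.437 = 314.5 W = 0.3145 kW.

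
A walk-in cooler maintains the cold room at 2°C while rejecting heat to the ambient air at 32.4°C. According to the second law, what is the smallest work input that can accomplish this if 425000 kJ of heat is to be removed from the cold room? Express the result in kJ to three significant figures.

In absolute terms T_C = 275.15 K and T_H = 305.55 K, so ΔT = 30.40 K.
The reversible limit is COP_R = T_C/ΔT = 9.051, so W_min = Q_C/COP = Q_C·ΔT/T_C.
W_min = 425000 × 30.40/275.15 = 46960 kJ.

47000 kJ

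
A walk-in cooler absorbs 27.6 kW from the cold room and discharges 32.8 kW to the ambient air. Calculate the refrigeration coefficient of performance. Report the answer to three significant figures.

The first law gives Q̇_H = Q̇_C + Ẇ, so the three rates are Q̇_C = 27.60, Q̇_H = 32.80, Ẇ = 5.200 kW.
COP_R = Q̇_C/Ẇ = 27.60/5.200 = 5.308.

5.31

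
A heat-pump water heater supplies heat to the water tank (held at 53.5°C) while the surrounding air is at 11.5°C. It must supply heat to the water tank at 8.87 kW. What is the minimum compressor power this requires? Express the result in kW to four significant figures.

In absolute terms T_C = 284.65 K and T_H = 326.65 K, so ΔT = 42.00 K.
COP_Carnot = T_H/ΔT = 326.65/42.00 = 7.777.
Ẇ_min = Q̇/COP_Carnot = 8.870/7.777 = 1.140 kW.

1.140 kW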